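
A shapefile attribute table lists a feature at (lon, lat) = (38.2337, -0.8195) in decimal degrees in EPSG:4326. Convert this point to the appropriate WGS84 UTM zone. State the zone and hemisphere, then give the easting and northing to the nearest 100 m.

Longitude 38.2337° lies in the 6° band [36°, 42°), giving zone 37; latitude is south of the equator, so 37S.
Zone 37 central meridian λ₀ = 6×37 − 183 = 39°; Δλ = -0.7663°.
Transverse Mercator on WGS84 with k₀ = 0.9996 gives E = 414736.101 m, N = 9909412.410 m.

Zone 37S: E 414700 m, N 9909400 m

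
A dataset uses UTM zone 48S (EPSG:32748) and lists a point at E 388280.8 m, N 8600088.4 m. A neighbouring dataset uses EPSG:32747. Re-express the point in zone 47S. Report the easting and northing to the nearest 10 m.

UTM 48S → geographic: φ = -12.66140024°, λ = 103.97120041°.
UTM 47S (λ₀ = 99°) forward: E = 1040422.497 m, N = 8595159.955 m.

E 1040420 m, N 8595160 m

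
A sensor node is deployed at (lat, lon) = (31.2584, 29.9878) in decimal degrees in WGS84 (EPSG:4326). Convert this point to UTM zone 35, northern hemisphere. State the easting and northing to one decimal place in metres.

E 784521.4 m, N 3462091.3 m

Zone 35 central meridian λ₀ = 6×35 − 183 = 27°; Δλ = +2.9878°.
Transverse Mercator on WGS84 with k₀ = 0.9996 gives E = 784521.414 m, N = 3462091.318 m.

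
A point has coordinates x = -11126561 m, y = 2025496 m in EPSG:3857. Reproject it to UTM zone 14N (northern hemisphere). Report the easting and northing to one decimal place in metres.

E 399199.2 m, N 1979047.3 m

Web Mercator inverse (R = 6378137 m) → φ = 17.89699924°, λ = -99.95159806°.
UTM 14N forward: E = 399199.227 m, N = 1979047.254 m.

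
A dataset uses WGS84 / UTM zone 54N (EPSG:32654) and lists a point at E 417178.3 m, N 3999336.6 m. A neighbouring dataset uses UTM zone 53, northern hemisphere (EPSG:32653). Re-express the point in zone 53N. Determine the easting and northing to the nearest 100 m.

UTM 54N → geographic: φ = 36.13519983°, λ = 140.07950037°.
UTM 53N (λ₀ = 135°) forward: E = 957204.181 m, N = 4010913.488 m.

E 957200 m, N 4010900 m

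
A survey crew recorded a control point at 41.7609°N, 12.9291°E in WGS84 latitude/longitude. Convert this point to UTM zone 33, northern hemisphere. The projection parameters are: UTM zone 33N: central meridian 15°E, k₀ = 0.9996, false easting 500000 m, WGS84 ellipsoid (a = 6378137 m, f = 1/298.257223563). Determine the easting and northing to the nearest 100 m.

E 327800 m, N 4625300 m

Zone 33 central meridian λ₀ = 6×33 − 183 = 15°; Δλ = -2.0709°.
Transverse Mercator on WGS84 with k₀ = 0.9996 gives E = 327848.150 m, N = 4625302.347 m.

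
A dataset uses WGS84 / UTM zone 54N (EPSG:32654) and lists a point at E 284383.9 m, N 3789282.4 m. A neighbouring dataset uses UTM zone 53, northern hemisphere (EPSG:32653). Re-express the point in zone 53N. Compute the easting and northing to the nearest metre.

UTM 54N → geographic: φ = 34.22229984°, λ = 138.65929976°.
UTM 53N (λ₀ = 135°) forward: E = 837130.409 m, N = 3792864.212 m.

E 837130 m, N 3792864 m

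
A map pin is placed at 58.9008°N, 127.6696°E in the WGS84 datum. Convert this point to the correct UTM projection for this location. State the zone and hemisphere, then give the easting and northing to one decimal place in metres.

Zone 52N: E 423348.9 m, N 6529768.2 m

Longitude 127.6696° lies in the 6° band [126°, 132°), giving zone 52; latitude is north of the equator, so 52N.
Zone 52 central meridian λ₀ = 6×52 − 183 = 129°; Δλ = -1.3304°.
Transverse Mercator on WGS84 with k₀ = 0.9996 gives E = 423348.922 m, N = 6529768.189 m.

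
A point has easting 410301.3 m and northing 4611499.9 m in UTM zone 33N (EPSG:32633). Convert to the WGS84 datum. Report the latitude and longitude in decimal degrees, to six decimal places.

lat 41.650200°, lon 13.922800°

Zone 33N: λ₀ = 15°, k₀ = 0.9996, false easting 500000 m.
Meridian distance M = (N − FN)/k₀ = 4613345.2 m.
Inverse transverse Mercator on WGS84 gives φ = 41.65019975°, λ = 13.92279976°.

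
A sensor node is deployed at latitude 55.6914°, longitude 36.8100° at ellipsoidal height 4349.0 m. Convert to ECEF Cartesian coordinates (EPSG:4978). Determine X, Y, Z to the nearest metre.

WGS84: a = 6378137 m, e² = 0.006694380; N(φ) = a/√(1−e²sin²φ) = 6392753.372 m.
X = (N+h)·cosφ·cosλ = 2886841.702 m; Y = (N+h)·cosφ·sinλ = 2160419.444 m; Z = (N(1−e²)+h)·sinφ = 5248744.519 m.

X 2886842 m, Y 2160419 m, Z 5248745 m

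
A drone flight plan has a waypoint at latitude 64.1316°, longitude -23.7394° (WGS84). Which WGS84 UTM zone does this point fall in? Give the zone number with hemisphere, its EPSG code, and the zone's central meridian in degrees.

UTM zone = ⌊(λ + 180)/6⌋ + 1; -23.7394° ∈ [-24°, -18°) → zone 27.
Hemisphere: N (φ ≥ 0).
Central meridian λ₀ = 6×27 − 183 = -21°.
EPSG code: 32627.

Zone 27N (EPSG:32627), central meridian -21°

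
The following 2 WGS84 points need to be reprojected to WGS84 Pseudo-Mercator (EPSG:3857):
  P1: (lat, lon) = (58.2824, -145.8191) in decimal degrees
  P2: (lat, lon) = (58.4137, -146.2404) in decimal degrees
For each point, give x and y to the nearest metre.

Web Mercator: x = R·λ, y = R·ln tan(π/4+φ/2), R = 6378137 m.
P1 (58.2824°, -145.8191°) → (-16232507.960, 8026876.401) m.
P2 (58.4137°, -146.2404°) → (-16279406.861, 8054729.756) m.

P1: x -16232508 m, y 8026876 m; P2: x -16279407 m, y 8054730 m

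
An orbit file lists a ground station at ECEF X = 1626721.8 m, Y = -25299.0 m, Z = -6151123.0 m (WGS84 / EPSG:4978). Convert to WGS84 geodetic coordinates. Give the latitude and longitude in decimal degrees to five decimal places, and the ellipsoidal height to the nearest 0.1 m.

λ = atan2(Y, X) = -0.89099997°; p = √(X²+Y²) = 1626918.5 m.
Bowring's method on WGS84 (a = 6378137 m, b = 6356752.314 m) gives φ = -75.27980041°, h = 4495.310 m.

lat -75.27980°, lon -0.89100°, h 4495.3 m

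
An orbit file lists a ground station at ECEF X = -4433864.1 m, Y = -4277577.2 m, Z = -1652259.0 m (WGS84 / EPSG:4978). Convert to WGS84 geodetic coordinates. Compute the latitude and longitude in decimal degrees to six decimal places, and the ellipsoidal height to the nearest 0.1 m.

λ = atan2(Y, X) = -136.02779999°; p = √(X²+Y²) = 6160910.4 m.
Bowring's method on WGS84 (a = 6378137 m, b = 6356752.314 m) gives φ = -15.10910006°, h = 1923.371 m.

lat -15.109100°, lon -136.027800°, h 1923.4 m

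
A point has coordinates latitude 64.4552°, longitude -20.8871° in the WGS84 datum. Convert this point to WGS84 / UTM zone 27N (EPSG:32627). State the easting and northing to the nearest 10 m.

E 505430 m, N 7147740 m

Zone 27 central meridian λ₀ = 6×27 − 183 = -21°; Δλ = +0.1129°.
Transverse Mercator on WGS84 with k₀ = 0.9996 gives E = 505432.171 m, N = 7147744.777 m.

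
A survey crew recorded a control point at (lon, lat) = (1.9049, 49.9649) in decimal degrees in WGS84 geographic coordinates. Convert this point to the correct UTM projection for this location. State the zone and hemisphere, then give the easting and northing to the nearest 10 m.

Longitude 1.9049° lies in the 6° band [0°, 6°), giving zone 31; latitude is north of the equator, so 31N.
Zone 31 central meridian λ₀ = 6×31 − 183 = 3°; Δλ = -1.0951°.
Transverse Mercator on WGS84 with k₀ = 0.9996 gives E = 421461.081 m, N = 5535302.836 m.

Zone 31N: E 421460 m, N 5535300 m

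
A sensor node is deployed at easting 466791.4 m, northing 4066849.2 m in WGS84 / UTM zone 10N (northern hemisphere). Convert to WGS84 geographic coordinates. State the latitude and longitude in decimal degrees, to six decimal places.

Zone 10N: λ₀ = -123°, k₀ = 0.9996, false easting 500000 m.
Meridian distance M = (N − FN)/k₀ = 4068476.6 m.
Inverse transverse Mercator on WGS84 gives φ = 36.74680027°, λ = -123.37200011°.

lat 36.746800°, lon -123.372000°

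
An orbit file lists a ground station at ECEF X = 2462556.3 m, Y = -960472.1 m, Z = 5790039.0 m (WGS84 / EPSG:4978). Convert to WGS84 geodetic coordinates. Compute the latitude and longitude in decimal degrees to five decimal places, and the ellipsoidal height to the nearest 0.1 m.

lat 65.60760°, lon -21.30730°, h 4419.2 m

λ = atan2(Y, X) = -21.30730112°; p = √(X²+Y²) = 2643234.8 m.
Bowring's method on WGS84 (a = 6378137 m, b = 6356752.314 m) gives φ = 65.60759983°, h = 4419.161 m.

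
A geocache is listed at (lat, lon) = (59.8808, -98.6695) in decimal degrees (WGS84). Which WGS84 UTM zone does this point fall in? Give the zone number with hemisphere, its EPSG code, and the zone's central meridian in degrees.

UTM zone = ⌊(λ + 180)/6⌋ + 1; -98.6695° ∈ [-102°, -96°) → zone 14.
Hemisphere: N (φ ≥ 0).
Central meridian λ₀ = 6×14 − 183 = -99°.
EPSG code: 32614.

Zone 14N (EPSG:32614), central meridian -99°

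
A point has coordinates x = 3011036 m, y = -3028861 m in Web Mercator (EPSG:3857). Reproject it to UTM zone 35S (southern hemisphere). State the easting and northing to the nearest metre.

Web Mercator inverse (R = 6378137 m) → φ = -26.24019770°, λ = 27.04859660°.
UTM 35S forward: E = 504853.502 m, N = 7097714.432 m.

E 504854 m, N 7097714 m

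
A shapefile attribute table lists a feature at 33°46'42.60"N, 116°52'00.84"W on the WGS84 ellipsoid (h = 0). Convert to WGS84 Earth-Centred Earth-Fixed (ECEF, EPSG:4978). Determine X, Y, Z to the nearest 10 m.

X -2398320 m, Y -4734120 m, Z 3526050 m

WGS84: a = 6378137 m, e² = 0.006694380; N(φ) = a/√(1−e²sin²φ) = 6384746.568 m.
X = (N+h)·cosφ·cosλ = -2398317.330 m; Y = (N+h)·cosφ·sinλ = -4734118.043 m; Z = (N(1−e²)+h)·sinφ = 3526051.545 m.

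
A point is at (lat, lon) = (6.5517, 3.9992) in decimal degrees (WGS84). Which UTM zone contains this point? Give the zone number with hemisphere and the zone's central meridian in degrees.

Zone 31N, central meridian 3°

UTM zone = ⌊(λ + 180)/6⌋ + 1; 3.9992° ∈ [0°, 6°) → zone 31.
Hemisphere: N (φ ≥ 0).
Central meridian λ₀ = 6×31 − 183 = 3°.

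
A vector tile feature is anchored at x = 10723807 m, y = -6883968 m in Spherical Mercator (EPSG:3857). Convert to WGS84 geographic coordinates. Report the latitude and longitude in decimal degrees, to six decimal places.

R = 6378137 m. λ = x/R = 96.33359732°.
φ = 2·arctan(exp(y/R)) − 90° = 2·arctan(0.33983) − 90° = -52.46129963°.

lat -52.461300°, lon 96.333597°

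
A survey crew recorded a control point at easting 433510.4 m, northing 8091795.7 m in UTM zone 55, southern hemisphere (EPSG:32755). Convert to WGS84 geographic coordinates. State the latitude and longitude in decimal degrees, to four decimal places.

lat -17.2580°, lon 146.3745°

Zone 55S: λ₀ = 147°, k₀ = 0.9996, false easting 500000 m, false northing 10000000 m.
Meridian distance M = (N − FN)/k₀ = -1908967.9 m.
Inverse transverse Mercator on WGS84 gives φ = -17.25799980°, λ = 146.37449971°.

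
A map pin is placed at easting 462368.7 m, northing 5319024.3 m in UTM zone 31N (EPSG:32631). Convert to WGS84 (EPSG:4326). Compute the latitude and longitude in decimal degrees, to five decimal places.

Zone 31N: λ₀ = 3°, k₀ = 0.9996, false easting 500000 m.
Meridian distance M = (N − FN)/k₀ = 5321152.8 m.
Inverse transverse Mercator on WGS84 gives φ = 48.02340037°, λ = 2.49529961°.

lat 48.02340°, lon 2.49530°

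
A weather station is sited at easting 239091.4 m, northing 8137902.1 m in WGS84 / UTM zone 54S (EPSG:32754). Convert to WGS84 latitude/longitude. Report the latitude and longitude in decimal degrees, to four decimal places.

lat -16.8276°, lon 138.5517°

Zone 54S: λ₀ = 141°, k₀ = 0.9996, false easting 500000 m, false northing 10000000 m.
Meridian distance M = (N − FN)/k₀ = -1862843.0 m.
Inverse transverse Mercator on WGS84 gives φ = -16.82759990°, λ = 138.55170014°.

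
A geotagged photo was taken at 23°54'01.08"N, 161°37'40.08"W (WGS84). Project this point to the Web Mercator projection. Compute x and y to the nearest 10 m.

Web Mercator is spherical with R = a = 6378137 m.
x = R·λ = 6378137 × -2.820937273 = -17992324.394 m.
y = R·ln tan(π/4 + φ/2) = 6378137 × 0.429790694 = 2741263.928 m.

x -17992320 m, y 2741260 m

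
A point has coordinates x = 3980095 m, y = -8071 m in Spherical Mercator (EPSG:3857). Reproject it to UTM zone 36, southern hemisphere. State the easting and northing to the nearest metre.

Web Mercator inverse (R = 6378137 m) → φ = -0.07250301°, λ = 35.75380171°.
UTM 36S forward: E = 806547.781 m, N = 9991976.912 m.

E 806548 m, N 9991977 m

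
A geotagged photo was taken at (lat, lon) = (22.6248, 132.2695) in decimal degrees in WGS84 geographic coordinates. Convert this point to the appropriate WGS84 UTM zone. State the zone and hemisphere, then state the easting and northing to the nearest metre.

Longitude 132.2695° lies in the 6° band [132°, 138°), giving zone 53; latitude is north of the equator, so 53N.
Zone 53 central meridian λ₀ = 6×53 − 183 = 135°; Δλ = -2.7305°.
Transverse Mercator on WGS84 with k₀ = 0.9996 gives E = 219331.465 m, N = 2504560.308 m.

Zone 53N: E 219331 m, N 2504560 m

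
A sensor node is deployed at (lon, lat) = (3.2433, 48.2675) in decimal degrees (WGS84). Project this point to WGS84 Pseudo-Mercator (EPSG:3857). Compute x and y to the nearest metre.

x 361043 m, y 6151473 m

Web Mercator is spherical with R = a = 6378137 m.
x = R·λ = 6378137 × 0.056606264 = 361042.504 m.
y = R·ln tan(π/4 + φ/2) = 6378137 × 0.964462388 = 6151473.243 m.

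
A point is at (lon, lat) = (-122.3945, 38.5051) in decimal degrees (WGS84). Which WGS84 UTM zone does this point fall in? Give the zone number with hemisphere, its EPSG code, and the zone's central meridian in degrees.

Zone 10N (EPSG:32610), central meridian -123°

UTM zone = ⌊(λ + 180)/6⌋ + 1; -122.3945° ∈ [-126°, -120°) → zone 10.
Hemisphere: N (φ ≥ 0).
Central meridian λ₀ = 6×10 − 183 = -123°.
EPSG code: 32610.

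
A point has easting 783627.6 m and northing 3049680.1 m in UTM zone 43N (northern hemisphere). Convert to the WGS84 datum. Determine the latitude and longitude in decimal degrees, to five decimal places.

Zone 43N: λ₀ = 75°, k₀ = 0.9996, false easting 500000 m.
Meridian distance M = (N − FN)/k₀ = 3050900.5 m.
Inverse transverse Mercator on WGS84 gives φ = 27.54130009°, λ = 77.87190026°.

lat 27.54130°, lon 77.87190°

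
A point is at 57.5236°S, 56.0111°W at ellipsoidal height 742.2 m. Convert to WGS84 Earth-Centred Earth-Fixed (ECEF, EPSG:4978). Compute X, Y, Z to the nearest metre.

WGS84: a = 6378137 m, e² = 0.006694380; N(φ) = a/√(1−e²sin²φ) = 6393385.097 m.
X = (N+h)·cosφ·cosλ = 1919348.197 m; Y = (N+h)·cosφ·sinλ = -2846740.198 m; Z = (N(1−e²)+h)·sinφ = -5358060.497 m.

X 1919348 m, Y -2846740 m, Z -5358060 m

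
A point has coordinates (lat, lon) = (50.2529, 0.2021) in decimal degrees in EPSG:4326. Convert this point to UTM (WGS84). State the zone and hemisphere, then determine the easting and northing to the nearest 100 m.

Longitude 0.2021° lies in the 6° band [0°, 6°), giving zone 31; latitude is north of the equator, so 31N.
Zone 31 central meridian λ₀ = 6×31 − 183 = 3°; Δλ = -2.7979°.
Transverse Mercator on WGS84 with k₀ = 0.9996 gives E = 300550.910 m, N = 5570495.524 m.

Zone 31N: E 300600 m, N 5570500 m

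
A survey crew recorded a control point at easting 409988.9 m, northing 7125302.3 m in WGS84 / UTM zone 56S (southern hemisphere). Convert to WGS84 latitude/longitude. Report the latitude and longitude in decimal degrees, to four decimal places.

lat -25.9883°, lon 152.1007°

Zone 56S: λ₀ = 153°, k₀ = 0.9996, false easting 500000 m, false northing 10000000 m.
Meridian distance M = (N − FN)/k₀ = -2875848.0 m.
Inverse transverse Mercator on WGS84 gives φ = -25.98830009°, λ = 152.10069953°.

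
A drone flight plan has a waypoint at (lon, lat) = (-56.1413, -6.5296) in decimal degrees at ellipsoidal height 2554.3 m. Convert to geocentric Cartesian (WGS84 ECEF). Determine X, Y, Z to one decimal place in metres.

WGS84: a = 6378137 m, e² = 0.006694380; N(φ) = a/√(1−e²sin²φ) = 6378413.089 m.
X = (N+h)·cosφ·cosλ = 3532073.452 m; Y = (N+h)·cosφ·sinλ = -5264472.980 m; Z = (N(1−e²)+h)·sinφ = -720765.608 m.

X 3532073.5 m, Y -5264473.0 m, Z -720765.6 m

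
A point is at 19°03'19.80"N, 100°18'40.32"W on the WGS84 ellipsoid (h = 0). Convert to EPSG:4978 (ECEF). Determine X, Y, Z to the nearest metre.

X -1079478 m, Y -5933388 m, Z 2069157 m

WGS84: a = 6378137 m, e² = 0.006694380; N(φ) = a/√(1−e²sin²φ) = 6380413.828 m.
X = (N+h)·cosφ·cosλ = -1079477.544 m; Y = (N+h)·cosφ·sinλ = -5933388.043 m; Z = (N(1−e²)+h)·sinφ = 2069157.219 m.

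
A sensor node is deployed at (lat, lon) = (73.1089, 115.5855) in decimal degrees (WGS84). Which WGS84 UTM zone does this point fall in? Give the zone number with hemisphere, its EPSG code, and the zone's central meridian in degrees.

UTM zone = ⌊(λ + 180)/6⌋ + 1; 115.5855° ∈ [114°, 120°) → zone 50.
Hemisphere: N (φ ≥ 0).
Central meridian λ₀ = 6×50 − 183 = 117°.
EPSG code: 32650.

Zone 50N (EPSG:32650), central meridian 117°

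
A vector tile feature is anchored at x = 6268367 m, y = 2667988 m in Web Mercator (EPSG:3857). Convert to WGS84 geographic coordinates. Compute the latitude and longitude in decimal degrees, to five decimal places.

lat 23.29710°, lon 56.30970°

R = 6378137 m. λ = x/R = 56.30969883°.
φ = 2·arctan(exp(y/R)) − 90° = 2·arctan(1.51938) − 90° = 23.29710315°.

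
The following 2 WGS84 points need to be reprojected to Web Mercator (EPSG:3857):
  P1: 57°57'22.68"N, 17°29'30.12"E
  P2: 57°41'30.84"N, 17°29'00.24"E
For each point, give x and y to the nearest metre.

Web Mercator: x = R·λ, y = R·ln tan(π/4+φ/2), R = 6378137 m.
P1 (57.9563°, 17.4917°) → (1947167.137, 7958143.127) m.
P2 (57.6919°, 17.4834°) → (1946243.185, 7902871.935) m.

P1: x 1947167 m, y 7958143 m; P2: x 1946243 m, y 7902872 m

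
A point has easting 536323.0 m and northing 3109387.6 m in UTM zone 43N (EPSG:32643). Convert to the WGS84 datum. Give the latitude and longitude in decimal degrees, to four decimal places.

Zone 43N: λ₀ = 75°, k₀ = 0.9996, false easting 500000 m.
Meridian distance M = (N − FN)/k₀ = 3110631.9 m.
Inverse transverse Mercator on WGS84 gives φ = 28.10950025°, λ = 75.36980011°.

lat 28.1095°, lon 75.3698°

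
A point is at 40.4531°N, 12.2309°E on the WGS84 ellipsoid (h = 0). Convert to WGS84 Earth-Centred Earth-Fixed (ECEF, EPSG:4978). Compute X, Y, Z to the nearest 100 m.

WGS84: a = 6378137 m, e² = 0.006694380; N(φ) = a/√(1−e²sin²φ) = 6387143.354 m.
X = (N+h)·cosφ·cosλ = 4749897.532 m; Y = (N+h)·cosφ·sinλ = 1029645.908 m; Z = (N(1−e²)+h)·sinφ = 4116398.346 m.

X 4749900 m, Y 1029600 m, Z 4116400 m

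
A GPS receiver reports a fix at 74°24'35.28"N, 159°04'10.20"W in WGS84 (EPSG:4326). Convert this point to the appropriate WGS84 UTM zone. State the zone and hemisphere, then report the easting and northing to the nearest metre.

Zone 4N: E 497915 m, N 8257759 m

Longitude -159.0695° lies in the 6° band [-162°, -156°), giving zone 4; latitude is north of the equator, so 4N.
Zone 4 central meridian λ₀ = 6×4 − 183 = -159°; Δλ = -0.0695°.
Transverse Mercator on WGS84 with k₀ = 0.9996 gives E = 497915.069 m, N = 8257758.945 m.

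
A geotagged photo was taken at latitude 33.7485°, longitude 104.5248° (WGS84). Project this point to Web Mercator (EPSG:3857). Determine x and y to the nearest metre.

x 11635648 m, y 3995082 m

Web Mercator is spherical with R = a = 6378137 m.
x = R·λ = 6378137 × 1.824301910 = 11635647.511 m.
y = R·ln tan(π/4 + φ/2) = 6378137 × 0.626371228 = 3995081.507 m.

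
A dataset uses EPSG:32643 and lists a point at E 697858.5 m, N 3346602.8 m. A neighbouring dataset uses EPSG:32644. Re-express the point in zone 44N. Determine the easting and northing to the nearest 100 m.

E 120400 m, N 3351400 m

UTM 43N → geographic: φ = 30.23490011°, λ = 77.05610025°.
UTM 44N (λ₀ = 81°) forward: E = 120370.238 m, N = 3351400.402 m.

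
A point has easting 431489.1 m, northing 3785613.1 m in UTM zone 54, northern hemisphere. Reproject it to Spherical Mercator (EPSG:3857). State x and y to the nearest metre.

Unproject from UTM 54N (λ₀ = 141°) → φ = 34.20929970°, λ = 140.25629995°.
Web Mercator (R = 6378137 m): x = 15613259.891 m, y = 4056940.605 m.

x 15613260 m, y 4056941 m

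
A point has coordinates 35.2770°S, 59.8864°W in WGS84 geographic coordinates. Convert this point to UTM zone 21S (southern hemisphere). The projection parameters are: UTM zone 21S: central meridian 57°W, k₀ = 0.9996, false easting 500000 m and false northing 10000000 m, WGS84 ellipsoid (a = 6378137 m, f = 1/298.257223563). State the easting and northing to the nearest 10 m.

E 237460 m, N 6092420 m

Zone 21 central meridian λ₀ = 6×21 − 183 = -57°; Δλ = -2.8864°.
Transverse Mercator on WGS84 with k₀ = 0.9996 gives E = 237464.642 m, N = 6092416.938 m.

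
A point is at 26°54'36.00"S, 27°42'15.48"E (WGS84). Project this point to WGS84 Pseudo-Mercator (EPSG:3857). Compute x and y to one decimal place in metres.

x 3084028.6 m, y -3112231.9 m

Web Mercator is spherical with R = a = 6378137 m.
x = R·λ = 6378137 × 0.483531252 = 3084028.569 m.
y = R·ln tan(π/4 + φ/2) = 6378137 × -0.487953133 = -3112231.931 m.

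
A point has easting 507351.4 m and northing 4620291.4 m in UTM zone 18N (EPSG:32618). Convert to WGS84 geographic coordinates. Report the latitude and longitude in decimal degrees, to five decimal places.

Zone 18N: λ₀ = -75°, k₀ = 0.9996, false easting 500000 m.
Meridian distance M = (N − FN)/k₀ = 4622140.3 m.
Inverse transverse Mercator on WGS84 gives φ = 41.73439981°, λ = -74.91160052°.

lat 41.73440°, lon -74.91160°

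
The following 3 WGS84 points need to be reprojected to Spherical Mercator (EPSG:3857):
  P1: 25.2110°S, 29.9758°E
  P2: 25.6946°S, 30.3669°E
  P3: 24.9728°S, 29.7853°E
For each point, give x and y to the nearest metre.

P1: x 3336891 m, y -2901684 m; P2: x 3380428 m, y -2961305 m; P3: x 3315684 m, y -2872404 m

Web Mercator: x = R·λ, y = R·ln tan(π/4+φ/2), R = 6378137 m.
P1 (-25.2110°, 29.9758°) → (3336890.792, -2901683.557) m.
P2 (-25.6946°, 30.3669°) → (3380427.845, -2961304.750) m.
P3 (-24.9728°, 29.7853°) → (3315684.429, -2872404.087) m.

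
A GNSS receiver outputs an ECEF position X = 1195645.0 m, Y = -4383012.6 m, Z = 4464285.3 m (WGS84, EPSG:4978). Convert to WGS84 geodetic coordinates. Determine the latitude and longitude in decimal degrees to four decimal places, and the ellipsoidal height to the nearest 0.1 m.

λ = atan2(Y, X) = -74.74149974°; p = √(X²+Y²) = 4543167.0 m.
Bowring's method on WGS84 (a = 6378137 m, b = 6356752.314 m) gives φ = 44.69060032°, h = 1869.832 m.

lat 44.6906°, lon -74.7415°, h 1869.8 m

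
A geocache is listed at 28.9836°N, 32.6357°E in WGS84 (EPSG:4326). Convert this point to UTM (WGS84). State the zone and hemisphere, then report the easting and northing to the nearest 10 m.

Zone 36N: E 464510 m, N 3206220 m

Longitude 32.6357° lies in the 6° band [30°, 36°), giving zone 36; latitude is north of the equator, so 36N.
Zone 36 central meridian λ₀ = 6×36 − 183 = 33°; Δλ = -0.3643°.
Transverse Mercator on WGS84 with k₀ = 0.9996 gives E = 464511.477 m, N = 3206223.308 m.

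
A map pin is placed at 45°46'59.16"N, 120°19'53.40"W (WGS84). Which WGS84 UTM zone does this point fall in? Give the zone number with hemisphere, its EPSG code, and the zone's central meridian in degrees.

Zone 10N (EPSG:32610), central meridian -123°

UTM zone = ⌊(λ + 180)/6⌋ + 1; -120.3315° ∈ [-126°, -120°) → zone 10.
Hemisphere: N (φ ≥ 0).
Central meridian λ₀ = 6×10 − 183 = -123°.
EPSG code: 32610.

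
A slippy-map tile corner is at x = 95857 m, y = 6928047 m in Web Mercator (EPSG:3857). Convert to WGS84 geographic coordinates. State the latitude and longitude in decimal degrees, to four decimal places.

R = 6378137 m. λ = x/R = 0.86109808°.
φ = 2·arctan(exp(y/R)) − 90° = 2·arctan(2.96305) − 90° = 52.70190149°.

lat 52.7019°, lon 0.8611°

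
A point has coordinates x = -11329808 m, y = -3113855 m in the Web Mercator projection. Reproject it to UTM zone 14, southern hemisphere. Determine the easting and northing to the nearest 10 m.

Web Mercator inverse (R = 6378137 m) → φ = -26.92300075°, λ = -101.77739693°.
UTM 14S forward: E = 224188.431 m, N = 7019064.638 m.

E 224190 m, N 7019060 m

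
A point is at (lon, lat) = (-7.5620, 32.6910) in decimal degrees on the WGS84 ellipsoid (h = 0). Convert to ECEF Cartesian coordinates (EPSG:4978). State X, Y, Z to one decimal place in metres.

WGS84: a = 6378137 m, e² = 0.006694380; N(φ) = a/√(1−e²sin²φ) = 6384373.950 m.
X = (N+h)·cosφ·cosλ = 5326331.922 m; Y = (N+h)·cosφ·sinλ = -707089.282 m; Z = (N(1−e²)+h)·sinφ = 3425168.362 m.

X 5326331.9 m, Y -707089.3 m, Z 3425168.4 m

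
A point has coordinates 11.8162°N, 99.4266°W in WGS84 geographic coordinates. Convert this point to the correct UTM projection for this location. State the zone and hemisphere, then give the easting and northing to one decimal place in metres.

Zone 14N: E 453529.1 m, N 1306265.0 m

Longitude -99.4266° lies in the 6° band [-102°, -96°), giving zone 14; latitude is north of the equator, so 14N.
Zone 14 central meridian λ₀ = 6×14 − 183 = -99°; Δλ = -0.4266°.
Transverse Mercator on WGS84 with k₀ = 0.9996 gives E = 453529.091 m, N = 1306264.951 m.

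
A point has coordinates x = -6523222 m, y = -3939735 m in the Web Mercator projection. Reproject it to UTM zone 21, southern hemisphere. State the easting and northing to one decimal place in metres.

Web Mercator inverse (R = 6378137 m) → φ = -33.33410315°, λ = -58.59910024°.
UTM 21S forward: E = 351176.556 m, N = 6310531.933 m.

E 351176.6 m, N 6310531.9 m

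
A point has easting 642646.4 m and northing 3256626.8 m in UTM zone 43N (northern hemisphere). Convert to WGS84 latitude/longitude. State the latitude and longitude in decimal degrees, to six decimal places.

lat 29.430900°, lon 76.470600°

Zone 43N: λ₀ = 75°, k₀ = 0.9996, false easting 500000 m.
Meridian distance M = (N − FN)/k₀ = 3257930.0 m.
Inverse transverse Mercator on WGS84 gives φ = 29.43089970°, λ = 76.47059997°.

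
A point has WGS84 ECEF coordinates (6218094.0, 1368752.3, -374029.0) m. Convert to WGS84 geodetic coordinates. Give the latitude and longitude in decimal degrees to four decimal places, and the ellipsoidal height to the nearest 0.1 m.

lat -3.3846°, lon 12.4142°, h -126.6 m

λ = atan2(Y, X) = 12.41420010°; p = √(X²+Y²) = 6366959.7 m.
Bowring's method on WGS84 (a = 6378137 m, b = 6356752.314 m) gives φ = -3.38460036°, h = -126.620 m.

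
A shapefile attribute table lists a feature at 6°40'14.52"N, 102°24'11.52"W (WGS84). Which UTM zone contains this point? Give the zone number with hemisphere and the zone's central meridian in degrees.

Zone 13N, central meridian -105°

UTM zone = ⌊(λ + 180)/6⌋ + 1; -102.4032° ∈ [-108°, -102°) → zone 13.
Hemisphere: N (φ ≥ 0).
Central meridian λ₀ = 6×13 − 183 = -105°.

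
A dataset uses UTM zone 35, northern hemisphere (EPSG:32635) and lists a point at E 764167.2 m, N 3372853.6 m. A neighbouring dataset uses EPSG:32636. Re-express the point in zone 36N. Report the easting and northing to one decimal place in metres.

E 188030.6 m, N 3374123.6 m

UTM 35N → geographic: φ = 30.45890023°, λ = 29.75119962°.
UTM 36N (λ₀ = 33°) forward: E = 188030.569 m, N = 3374123.566 m.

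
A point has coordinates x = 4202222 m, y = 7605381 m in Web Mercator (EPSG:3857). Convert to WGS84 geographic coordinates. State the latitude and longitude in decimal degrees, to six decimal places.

lat 56.235202°, lon 37.749202°

R = 6378137 m. λ = x/R = 37.749202499°.
φ = 2·arctan(exp(y/R)) − 90° = 2·arctan(3.29503) − 90° = 56.23520243°.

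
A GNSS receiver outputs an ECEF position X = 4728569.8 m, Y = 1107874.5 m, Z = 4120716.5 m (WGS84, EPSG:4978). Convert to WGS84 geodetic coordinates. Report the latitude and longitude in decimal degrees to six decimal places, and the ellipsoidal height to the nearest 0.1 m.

lat 40.503700°, lon 13.186199°, h 68.1 m

λ = atan2(Y, X) = 13.18619947°; p = √(X²+Y²) = 4856620.0 m.
Bowring's method on WGS84 (a = 6378137 m, b = 6356752.314 m) gives φ = 40.50369964°, h = 68.093 m.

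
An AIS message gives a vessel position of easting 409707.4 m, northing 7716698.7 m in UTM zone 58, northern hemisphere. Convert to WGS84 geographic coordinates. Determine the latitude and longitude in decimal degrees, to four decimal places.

Zone 58N: λ₀ = 165°, k₀ = 0.9996, false easting 500000 m.
Meridian distance M = (N − FN)/k₀ = 7719786.6 m.
Inverse transverse Mercator on WGS84 gives φ = 69.54369972°, λ = 162.68460102°.

lat 69.5437°, lon 162.6846°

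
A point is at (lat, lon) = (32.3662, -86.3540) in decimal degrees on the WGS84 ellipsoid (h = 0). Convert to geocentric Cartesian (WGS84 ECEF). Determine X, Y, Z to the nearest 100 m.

X 342900 m, Y -5381500 m, Z 3394800 m

WGS84: a = 6378137 m, e² = 0.006694380; N(φ) = a/√(1−e²sin²φ) = 6384263.897 m.
X = (N+h)·cosφ·cosλ = 342914.110 m; Y = (N+h)·cosφ·sinλ = -5381515.089 m; Z = (N(1−e²)+h)·sinφ = 3394799.905 m.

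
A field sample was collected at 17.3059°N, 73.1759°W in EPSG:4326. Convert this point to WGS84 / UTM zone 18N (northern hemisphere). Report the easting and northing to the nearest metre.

Zone 18 central meridian λ₀ = 6×18 − 183 = -75°; Δλ = +1.8241°.
Transverse Mercator on WGS84 with k₀ = 0.9996 gives E = 693872.504 m, N = 1914313.989 m.

E 693873 m, N 1914314 m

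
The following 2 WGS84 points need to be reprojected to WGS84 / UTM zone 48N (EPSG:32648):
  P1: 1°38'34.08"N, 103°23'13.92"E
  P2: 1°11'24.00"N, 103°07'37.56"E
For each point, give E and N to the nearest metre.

UTM zone 48N: λ₀ = 105°, k₀ = 0.9996.
P1 (1.6428°, 103.3872°) → (320585.195, 181651.666) m.
P2 (1.1900°, 103.1271°) → (291600.435, 131601.702) m.

P1: E 320585 m, N 181652 m; P2: E 291600 m, N 131602 m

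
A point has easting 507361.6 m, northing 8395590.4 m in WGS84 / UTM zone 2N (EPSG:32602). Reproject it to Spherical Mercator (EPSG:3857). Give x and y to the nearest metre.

Unproject from UTM 2N (λ₀ = -171°) → φ = 75.64499958°, λ = -170.73400099°.
Web Mercator (R = 6378137 m): x = -19006022.052 m, y = 13215663.283 m.

x -19006022 m, y 13215663 m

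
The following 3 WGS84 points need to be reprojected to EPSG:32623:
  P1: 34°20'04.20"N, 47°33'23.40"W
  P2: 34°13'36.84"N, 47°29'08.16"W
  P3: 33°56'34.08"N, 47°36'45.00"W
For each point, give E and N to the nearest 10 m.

UTM zone 23N: λ₀ = -45°, k₀ = 0.9996.
P1 (34.3345°, -47.5565°) → (264813.569, 3802206.250) m.
P2 (34.2269°, -47.4856°) → (271045.752, 3790109.079) m.
P3 (33.9428°, -47.6125°) → (258547.952, 3758888.701) m.

P1: E 264810 m, N 3802210 m; P2: E 271050 m, N 3790110 m; P3: E 258550 m, N 3758890 m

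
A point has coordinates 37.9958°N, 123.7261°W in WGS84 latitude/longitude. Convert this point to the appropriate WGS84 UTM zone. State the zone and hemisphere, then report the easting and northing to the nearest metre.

Zone 10N: E 436246 m, N 4205598 m

Longitude -123.7261° lies in the 6° band [-126°, -120°), giving zone 10; latitude is north of the equator, so 10N.
Zone 10 central meridian λ₀ = 6×10 − 183 = -123°; Δλ = -0.7261°.
Transverse Mercator on WGS84 with k₀ = 0.9996 gives E = 436246.307 m, N = 4205597.714 m.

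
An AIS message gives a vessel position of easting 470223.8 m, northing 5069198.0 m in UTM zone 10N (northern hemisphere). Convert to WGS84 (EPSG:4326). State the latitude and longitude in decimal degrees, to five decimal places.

Zone 10N: λ₀ = -123°, k₀ = 0.9996, false easting 500000 m.
Meridian distance M = (N − FN)/k₀ = 5071226.5 m.
Inverse transverse Mercator on WGS84 gives φ = 45.77569969°, λ = -123.38300031°.

lat 45.77570°, lon -123.38300°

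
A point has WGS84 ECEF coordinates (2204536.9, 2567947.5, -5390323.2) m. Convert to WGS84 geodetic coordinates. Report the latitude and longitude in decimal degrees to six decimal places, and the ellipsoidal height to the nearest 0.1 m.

λ = atan2(Y, X) = 49.35450112°; p = √(X²+Y²) = 3384425.7 m.
Bowring's method on WGS84 (a = 6378137 m, b = 6356752.314 m) gives φ = -58.04949990°, h = 1963.385 m.

lat -58.049500°, lon 49.354501°, h 1963.4 m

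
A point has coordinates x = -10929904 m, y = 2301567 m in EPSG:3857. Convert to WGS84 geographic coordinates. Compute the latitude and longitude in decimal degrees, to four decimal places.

lat 20.2407°, lon -98.1850°

R = 6378137 m. λ = x/R = -98.18499817°.
φ = 2·arctan(exp(y/R)) − 90° = 2·arctan(1.43455) − 90° = 20.24069956°.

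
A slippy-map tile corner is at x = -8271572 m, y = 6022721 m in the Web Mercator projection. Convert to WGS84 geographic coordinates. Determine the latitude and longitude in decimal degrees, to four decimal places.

lat 47.4918°, lon -74.3048°

R = 6378137 m. λ = x/R = -74.30479551°.
φ = 2·arctan(exp(y/R)) − 90° = 2·arctan(2.57095) − 90° = 47.49179951°.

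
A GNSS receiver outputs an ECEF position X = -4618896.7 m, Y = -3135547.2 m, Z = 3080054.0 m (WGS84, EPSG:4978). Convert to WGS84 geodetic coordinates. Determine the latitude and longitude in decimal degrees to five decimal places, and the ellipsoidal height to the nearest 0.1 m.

lat 29.04940°, lon -145.82930°, h 2811.4 m

λ = atan2(Y, X) = -145.82930023°; p = √(X²+Y²) = 5582639.4 m.
Bowring's method on WGS84 (a = 6378137 m, b = 6356752.314 m) gives φ = 29.04939997°, h = 2811.446 m.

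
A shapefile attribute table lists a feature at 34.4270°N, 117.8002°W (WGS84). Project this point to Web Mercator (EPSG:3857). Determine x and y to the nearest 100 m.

Web Mercator is spherical with R = a = 6378137 m.
x = R·λ = 6378137 × -2.056001350 = -13113458.279 m.
y = R·ln tan(π/4 + φ/2) = 6378137 × 0.640670280 = 4086282.820 m.

x -13113500 m, y 4086300 m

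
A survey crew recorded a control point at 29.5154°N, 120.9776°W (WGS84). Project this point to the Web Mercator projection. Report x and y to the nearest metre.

x -13467165 m, y 3441410 m

Web Mercator is spherical with R = a = 6378137 m.
x = R·λ = 6378137 × -2.111457441 = -13467164.829 m.
y = R·ln tan(π/4 + φ/2) = 6378137 × 0.539563495 = 3441409.888 m.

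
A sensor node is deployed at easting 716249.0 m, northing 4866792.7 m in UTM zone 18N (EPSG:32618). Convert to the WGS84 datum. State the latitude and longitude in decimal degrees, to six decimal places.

Zone 18N: λ₀ = -75°, k₀ = 0.9996, false easting 500000 m.
Meridian distance M = (N − FN)/k₀ = 4868740.2 m.
Inverse transverse Mercator on WGS84 gives φ = 43.92249978°, λ = -72.30630044°.

lat 43.922500°, lon -72.306300°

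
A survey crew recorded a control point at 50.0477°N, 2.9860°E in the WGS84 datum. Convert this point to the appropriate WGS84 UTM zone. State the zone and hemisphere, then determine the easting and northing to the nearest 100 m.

Longitude 2.9860° lies in the 6° band [0°, 6°), giving zone 31; latitude is north of the equator, so 31N.
Zone 31 central meridian λ₀ = 6×31 − 183 = 3°; Δλ = -0.0140°.
Transverse Mercator on WGS84 with k₀ = 0.9996 gives E = 498997.654 m, N = 5543934.323 m.

Zone 31N: E 499000 m, N 5543900 m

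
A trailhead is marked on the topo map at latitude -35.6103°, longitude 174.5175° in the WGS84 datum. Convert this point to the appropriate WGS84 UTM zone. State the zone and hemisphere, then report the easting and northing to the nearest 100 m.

Longitude 174.5175° lies in the 6° band [174°, 180°), giving zone 60; latitude is south of the equator, so 60S.
Zone 60 central meridian λ₀ = 6×60 − 183 = 177°; Δλ = -2.4825°.
Transverse Mercator on WGS84 with k₀ = 0.9996 gives E = 275139.742 m, N = 6056436.091 m.

Zone 60S: E 275100 m, N 6056400 m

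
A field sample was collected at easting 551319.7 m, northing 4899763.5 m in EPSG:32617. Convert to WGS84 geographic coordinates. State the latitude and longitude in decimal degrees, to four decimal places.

Zone 17N: λ₀ = -81°, k₀ = 0.9996, false easting 500000 m.
Meridian distance M = (N − FN)/k₀ = 4901724.2 m.
Inverse transverse Mercator on WGS84 gives φ = 44.24929974°, λ = -80.35719958°.

lat 44.2493°, lon -80.3572°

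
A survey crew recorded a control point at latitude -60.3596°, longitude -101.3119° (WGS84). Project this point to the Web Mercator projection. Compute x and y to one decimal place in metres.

Web Mercator is spherical with R = a = 6378137 m.
x = R·λ = 6378137 × -1.768226226 = -11277989.119 m.
y = R·ln tan(π/4 + φ/2) = 6378137 × -1.329579114 = -8480237.740 m.

x -11277989.1 m, y -8480237.7 m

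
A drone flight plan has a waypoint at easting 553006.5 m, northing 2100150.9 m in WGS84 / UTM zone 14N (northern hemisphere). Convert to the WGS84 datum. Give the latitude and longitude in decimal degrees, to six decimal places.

Zone 14N: λ₀ = -99°, k₀ = 0.9996, false easting 500000 m.
Meridian distance M = (N − FN)/k₀ = 2100991.3 m.
Inverse transverse Mercator on WGS84 gives φ = 18.99320033°, λ = -98.49640038°.

lat 18.993200°, lon -98.496400°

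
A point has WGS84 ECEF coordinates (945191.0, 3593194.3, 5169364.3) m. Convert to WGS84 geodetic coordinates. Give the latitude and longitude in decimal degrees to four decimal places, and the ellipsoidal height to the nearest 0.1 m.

lat 54.4758°, lon 75.2622°, h 2050.7 m

λ = atan2(Y, X) = 75.26220036°; p = √(X²+Y²) = 3715431.5 m.
Bowring's method on WGS84 (a = 6378137 m, b = 6356752.314 m) gives φ = 54.47579998°, h = 2050.724 m.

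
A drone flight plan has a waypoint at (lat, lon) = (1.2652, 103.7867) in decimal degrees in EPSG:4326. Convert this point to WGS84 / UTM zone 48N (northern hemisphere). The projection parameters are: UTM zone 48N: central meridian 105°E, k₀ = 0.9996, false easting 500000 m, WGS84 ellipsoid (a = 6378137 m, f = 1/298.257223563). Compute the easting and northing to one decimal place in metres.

E 365012.6 m, N 139874.4 m

Zone 48 central meridian λ₀ = 6×48 − 183 = 105°; Δλ = -1.2133°.
Transverse Mercator on WGS84 with k₀ = 0.9996 gives E = 365012.635 m, N = 139874.404 m.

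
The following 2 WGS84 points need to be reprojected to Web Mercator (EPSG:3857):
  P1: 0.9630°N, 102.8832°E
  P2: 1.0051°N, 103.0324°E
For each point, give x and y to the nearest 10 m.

P1: x 11452910 m, y 107210 m; P2: x 11469510 m, y 111890 m

Web Mercator: x = R·λ, y = R·ln tan(π/4+φ/2), R = 6378137 m.
P1 (0.9630°, 102.8832°) → (11452905.435, 107205.717) m.
P2 (1.0051°, 103.0324°) → (11469514.303, 111892.959) m.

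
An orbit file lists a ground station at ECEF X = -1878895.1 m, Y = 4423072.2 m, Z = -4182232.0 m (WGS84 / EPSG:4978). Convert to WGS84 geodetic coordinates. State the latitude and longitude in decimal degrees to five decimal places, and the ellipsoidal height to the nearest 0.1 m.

λ = atan2(Y, X) = 113.01550031°; p = √(X²+Y²) = 4805602.4 m.
Bowring's method on WGS84 (a = 6378137 m, b = 6356752.314 m) gives φ = -41.22310013°, h = 1731.946 m.

lat -41.22310°, lon 113.01550°, h 1731.9 m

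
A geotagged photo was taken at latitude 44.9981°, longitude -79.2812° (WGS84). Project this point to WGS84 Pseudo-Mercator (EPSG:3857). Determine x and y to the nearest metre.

x -8825543 m, y 5621222 m

Web Mercator is spherical with R = a = 6378137 m.
x = R·λ = 6378137 × -1.383717975 = -8825542.813 m.
y = R·ln tan(π/4 + φ/2) = 6378137 × 0.881326691 = 5621222.375 m.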